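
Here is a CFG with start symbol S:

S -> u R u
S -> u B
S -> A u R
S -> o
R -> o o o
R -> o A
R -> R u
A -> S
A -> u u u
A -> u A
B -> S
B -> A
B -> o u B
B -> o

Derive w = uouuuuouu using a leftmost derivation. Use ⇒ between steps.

S ⇒ uRu ⇒ uRuu ⇒ uoAuu ⇒ uouAuu ⇒ uouuAuu ⇒ uouuuAuu ⇒ uouuuuAuu ⇒ uouuuuSuu ⇒ uouuuuouu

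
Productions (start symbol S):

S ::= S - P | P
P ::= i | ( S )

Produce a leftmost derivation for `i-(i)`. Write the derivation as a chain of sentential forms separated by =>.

S => S-P => P-P => i-P => i-(S) => i-(P) => i-(i)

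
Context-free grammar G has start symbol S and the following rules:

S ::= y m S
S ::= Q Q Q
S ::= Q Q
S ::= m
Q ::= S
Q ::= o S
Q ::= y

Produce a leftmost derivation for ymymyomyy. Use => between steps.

S => QQ   [S ::= Q Q]
QQ => SQ   [Q ::= S]
SQ => ymSQ   [S ::= y m S]
ymSQ => ymymSQ   [S ::= y m S]
ymymSQ => ymymQQQQ   [S ::= Q Q Q]
ymymQQQQ => ymymyQQQ   [Q ::= y]
ymymyQQQ => ymymyoSQQ   [Q ::= o S]
ymymyoSQQ => ymymyomQQ   [S ::= m]
ymymyomQQ => ymymyomyQ   [Q ::= y]
ymymyomyQ => ymymyomyy   [Q ::= y]

S => QQ => SQ => ymSQ => ymymSQ => ymymQQQQ => ymymyQQQ => ymymyoSQQ => ymymyomQQ => ymymyomyQ => ymymyomyy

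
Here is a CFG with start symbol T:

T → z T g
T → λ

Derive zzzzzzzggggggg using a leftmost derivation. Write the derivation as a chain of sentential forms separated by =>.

T => zTg   [T → z T g]
zTg => zzTgg   [T → z T g]
zzTgg => zzzTggg   [T → z T g]
zzzTggg => zzzzTgggg   [T → z T g]
zzzzTgggg => zzzzzTggggg   [T → z T g]
zzzzzTggggg => zzzzzzTgggggg   [T → z T g]
zzzzzzTgggggg => zzzzzzzTggggggg   [T → z T g]
zzzzzzzTggggggg => zzzzzzzggggggg   [T → λ]

T => zTg => zzTgg => zzzTggg => zzzzTgggg => zzzzzTggggg => zzzzzzTgggggg => zzzzzzzTggggggg => zzzzzzzggggggg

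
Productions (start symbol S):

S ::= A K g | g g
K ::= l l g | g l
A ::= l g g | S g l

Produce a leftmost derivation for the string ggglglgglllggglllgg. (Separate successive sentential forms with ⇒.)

S⇒AKg⇒SglKg⇒AKgglKg⇒SglKgglKg⇒AKgglKgglKg⇒SglKgglKgglKg⇒ggglKgglKgglKg⇒ggglglgglKgglKg⇒ggglglgglllggglKg⇒ggglglgglllggglllgg

S ⇒ AKg   [S ::= A K g]
AKg ⇒ SglKg   [A ::= S g l]
SglKg ⇒ AKgglKg   [S ::= A K g]
AKgglKg ⇒ SglKgglKg   [A ::= S g l]
SglKgglKg ⇒ AKgglKgglKg   [S ::= A K g]
AKgglKgglKg ⇒ SglKgglKgglKg   [A ::= S g l]
SglKgglKgglKg ⇒ ggglKgglKgglKg   [S ::= g g]
ggglKgglKgglKg ⇒ ggglglgglKgglKg   [K ::= g l]
ggglglgglKgglKg ⇒ ggglglgglllggglKg   [K ::= l l g]
ggglglgglllggglKg ⇒ ggglglgglllggglllgg   [K ::= l l g]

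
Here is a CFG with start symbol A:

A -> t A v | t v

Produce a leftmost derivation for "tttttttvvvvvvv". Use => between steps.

A => tAv => ttAvv => tttAvvv => ttttAvvvv => tttttAvvvvv => ttttttAvvvvvv => tttttttvvvvvvv

A => tAv   [A -> t A v]
tAv => ttAvv   [A -> t A v]
ttAvv => tttAvvv   [A -> t A v]
tttAvvv => ttttAvvvv   [A -> t A v]
ttttAvvvv => tttttAvvvvv   [A -> t A v]
tttttAvvvvv => ttttttAvvvvvv   [A -> t A v]
ttttttAvvvvvv => tttttttvvvvvvv   [A -> t v]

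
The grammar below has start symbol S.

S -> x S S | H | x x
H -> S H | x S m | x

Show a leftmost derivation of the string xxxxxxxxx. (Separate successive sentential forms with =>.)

S=>H=>SH=>xSSH=>xHSH=>xxSH=>xxxSSH=>xxxHSH=>xxxSHSH=>xxxxxHSH=>xxxxxxSH=>xxxxxxxxH=>xxxxxxxxx

S => H   [S -> H]
H => SH   [H -> S H]
SH => xSSH   [S -> x S S]
xSSH => xHSH   [S -> H]
xHSH => xxSH   [H -> x]
xxSH => xxxSSH   [S -> x S S]
xxxSSH => xxxHSH   [S -> H]
xxxHSH => xxxSHSH   [H -> S H]
xxxSHSH => xxxxxHSH   [S -> x x]
xxxxxHSH => xxxxxxSH   [H -> x]
xxxxxxSH => xxxxxxxxH   [S -> x x]
xxxxxxxxH => xxxxxxxxx   [H -> x]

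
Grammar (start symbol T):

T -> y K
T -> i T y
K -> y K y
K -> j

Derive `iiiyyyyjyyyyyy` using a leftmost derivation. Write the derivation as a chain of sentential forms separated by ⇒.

T ⇒ iTy   [T -> i T y]
iTy ⇒ iiTyy   [T -> i T y]
iiTyy ⇒ iiiTyyy   [T -> i T y]
iiiTyyy ⇒ iiiyKyyy   [T -> y K]
iiiyKyyy ⇒ iiiyyKyyyy   [K -> y K y]
iiiyyKyyyy ⇒ iiiyyyKyyyyy   [K -> y K y]
iiiyyyKyyyyy ⇒ iiiyyyyKyyyyyy   [K -> y K y]
iiiyyyyKyyyyyy ⇒ iiiyyyyjyyyyyy   [K -> j]

T⇒iTy⇒iiTyy⇒iiiTyyy⇒iiiyKyyy⇒iiiyyKyyyy⇒iiiyyyKyyyyy⇒iiiyyyyKyyyyyy⇒iiiyyyyjyyyyyy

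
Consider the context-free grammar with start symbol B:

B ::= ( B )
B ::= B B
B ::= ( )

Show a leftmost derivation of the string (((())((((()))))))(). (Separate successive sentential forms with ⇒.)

B ⇒ BB ⇒ (B)B ⇒ ((B))B ⇒ ((BB))B ⇒ (((B)B))B ⇒ (((())B))B ⇒ (((())(B)))B ⇒ (((())((B))))B ⇒ (((())(((B)))))B ⇒ (((())((((B))))))B ⇒ (((())((((()))))))B ⇒ (((())((((()))))))()

B ⇒ BB   [B ::= B B]
BB ⇒ (B)B   [B ::= ( B )]
(B)B ⇒ ((B))B   [B ::= ( B )]
((B))B ⇒ ((BB))B   [B ::= B B]
((BB))B ⇒ (((B)B))B   [B ::= ( B )]
(((B)B))B ⇒ (((())B))B   [B ::= ( )]
(((())B))B ⇒ (((())(B)))B   [B ::= ( B )]
(((())(B)))B ⇒ (((())((B))))B   [B ::= ( B )]
(((())((B))))B ⇒ (((())(((B)))))B   [B ::= ( B )]
(((())(((B)))))B ⇒ (((())((((B))))))B   [B ::= ( B )]
(((())((((B))))))B ⇒ (((())((((()))))))B   [B ::= ( )]
(((())((((()))))))B ⇒ (((())((((()))))))()   [B ::= ( )]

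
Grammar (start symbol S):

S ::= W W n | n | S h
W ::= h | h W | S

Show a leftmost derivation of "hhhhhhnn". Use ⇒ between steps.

S ⇒ WWn   [S ::= W W n]
WWn ⇒ hWWn   [W ::= h W]
hWWn ⇒ hhWn   [W ::= h]
hhWn ⇒ hhhWn   [W ::= h W]
hhhWn ⇒ hhhhWn   [W ::= h W]
hhhhWn ⇒ hhhhhWn   [W ::= h W]
hhhhhWn ⇒ hhhhhhWn   [W ::= h W]
hhhhhhWn ⇒ hhhhhhSn   [W ::= S]
hhhhhhSn ⇒ hhhhhhnn   [S ::= n]

S⇒WWn⇒hWWn⇒hhWn⇒hhhWn⇒hhhhWn⇒hhhhhWn⇒hhhhhhWn⇒hhhhhhSn⇒hhhhhhnn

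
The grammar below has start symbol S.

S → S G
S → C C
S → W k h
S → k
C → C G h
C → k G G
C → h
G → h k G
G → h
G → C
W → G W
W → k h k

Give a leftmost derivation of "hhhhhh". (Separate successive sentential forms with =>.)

S=>SG=>SGG=>CCGG=>CGhCGG=>hGhCGG=>hhhCGG=>hhhhGG=>hhhhhG=>hhhhhh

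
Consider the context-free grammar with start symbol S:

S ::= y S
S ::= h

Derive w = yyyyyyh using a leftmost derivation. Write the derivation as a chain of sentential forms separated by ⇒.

S ⇒ yS ⇒ yyS ⇒ yyyS ⇒ yyyyS ⇒ yyyyyS ⇒ yyyyyyS ⇒ yyyyyyh

S ⇒ yS   [S ::= y S]
yS ⇒ yyS   [S ::= y S]
yyS ⇒ yyyS   [S ::= y S]
yyyS ⇒ yyyyS   [S ::= y S]
yyyyS ⇒ yyyyyS   [S ::= y S]
yyyyyS ⇒ yyyyyyS   [S ::= y S]
yyyyyyS ⇒ yyyyyyh   [S ::= h]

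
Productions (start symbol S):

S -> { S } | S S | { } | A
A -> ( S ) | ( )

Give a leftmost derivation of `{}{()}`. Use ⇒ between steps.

S ⇒ SS ⇒ {}S ⇒ {}{S} ⇒ {}{A} ⇒ {}{()}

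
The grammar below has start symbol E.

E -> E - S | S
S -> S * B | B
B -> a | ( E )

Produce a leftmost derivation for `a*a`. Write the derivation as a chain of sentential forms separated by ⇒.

E ⇒ S ⇒ S*B ⇒ B*B ⇒ a*B ⇒ a*a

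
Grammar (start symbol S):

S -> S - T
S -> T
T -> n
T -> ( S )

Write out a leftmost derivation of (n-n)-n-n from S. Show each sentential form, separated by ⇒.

S ⇒ S-T   [S -> S - T]
S-T ⇒ S-T-T   [S -> S - T]
S-T-T ⇒ T-T-T   [S -> T]
T-T-T ⇒ (S)-T-T   [T -> ( S )]
(S)-T-T ⇒ (S-T)-T-T   [S -> S - T]
(S-T)-T-T ⇒ (T-T)-T-T   [S -> T]
(T-T)-T-T ⇒ (n-T)-T-T   [T -> n]
(n-T)-T-T ⇒ (n-n)-T-T   [T -> n]
(n-n)-T-T ⇒ (n-n)-n-T   [T -> n]
(n-n)-n-T ⇒ (n-n)-n-n   [T -> n]

S ⇒ S-T ⇒ S-T-T ⇒ T-T-T ⇒ (S)-T-T ⇒ (S-T)-T-T ⇒ (T-T)-T-T ⇒ (n-T)-T-T ⇒ (n-n)-T-T ⇒ (n-n)-n-T ⇒ (n-n)-n-n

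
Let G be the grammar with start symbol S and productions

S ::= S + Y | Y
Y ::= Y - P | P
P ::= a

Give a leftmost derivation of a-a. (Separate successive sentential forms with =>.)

S => Y   [S ::= Y]
Y => Y-P   [Y ::= Y - P]
Y-P => P-P   [Y ::= P]
P-P => a-P   [P ::= a]
a-P => a-a   [P ::= a]

S=>Y=>Y-P=>P-P=>a-P=>a-a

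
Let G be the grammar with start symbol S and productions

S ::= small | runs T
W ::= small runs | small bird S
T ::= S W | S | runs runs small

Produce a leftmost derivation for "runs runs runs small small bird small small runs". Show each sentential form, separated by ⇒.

S ⇒ runs T ⇒ runs S W ⇒ runs runs T W ⇒ runs runs S W ⇒ runs runs runs T W ⇒ runs runs runs S W W ⇒ runs runs runs small W W ⇒ runs runs runs small small bird S W ⇒ runs runs runs small small bird small W ⇒ runs runs runs small small bird small small runs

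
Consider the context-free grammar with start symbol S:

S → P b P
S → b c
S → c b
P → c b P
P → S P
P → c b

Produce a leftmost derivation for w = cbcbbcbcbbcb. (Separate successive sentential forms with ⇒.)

S ⇒ PbP   [S → P b P]
PbP ⇒ SPbP   [P → S P]
SPbP ⇒ PbPPbP   [S → P b P]
PbPPbP ⇒ SPbPPbP   [P → S P]
SPbPPbP ⇒ cbPbPPbP   [S → c b]
cbPbPPbP ⇒ cbcbbPPbP   [P → c b]
cbcbbPPbP ⇒ cbcbbcbPbP   [P → c b]
cbcbbcbPbP ⇒ cbcbbcbcbbP   [P → c b]
cbcbbcbcbbP ⇒ cbcbbcbcbbcb   [P → c b]

S ⇒ PbP ⇒ SPbP ⇒ PbPPbP ⇒ SPbPPbP ⇒ cbPbPPbP ⇒ cbcbbPPbP ⇒ cbcbbcbPbP ⇒ cbcbbcbcbbP ⇒ cbcbbcbcbbcb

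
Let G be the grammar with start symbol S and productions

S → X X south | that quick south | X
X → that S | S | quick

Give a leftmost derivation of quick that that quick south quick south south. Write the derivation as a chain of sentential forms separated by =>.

S => X X south => quick X south => quick that S south => quick that X X south south => quick that S X south south => quick that that quick south X south south => quick that that quick south quick south south

S => X X south   [S → X X south]
X X south => quick X south   [X → quick]
quick X south => quick that S south   [X → that S]
quick that S south => quick that X X south south   [S → X X south]
quick that X X south south => quick that S X south south   [X → S]
quick that S X south south => quick that that quick south X south south   [S → that quick south]
quick that that quick south X south south => quick that that quick south quick south south   [X → quick]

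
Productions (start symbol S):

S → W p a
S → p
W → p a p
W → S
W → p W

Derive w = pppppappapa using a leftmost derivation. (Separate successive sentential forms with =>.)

S => Wpa => pWpa => pSpa => pWpapa => ppWpapa => pppWpapa => ppppWpapa => pppppappapa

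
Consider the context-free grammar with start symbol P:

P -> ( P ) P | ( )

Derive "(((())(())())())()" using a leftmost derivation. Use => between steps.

P => (P)P   [P -> ( P ) P]
(P)P => ((P)P)P   [P -> ( P ) P]
((P)P)P => (((P)P)P)P   [P -> ( P ) P]
(((P)P)P)P => (((())P)P)P   [P -> ( )]
(((())P)P)P => (((())(P)P)P)P   [P -> ( P ) P]
(((())(P)P)P)P => (((())(())P)P)P   [P -> ( )]
(((())(())P)P)P => (((())(())())P)P   [P -> ( )]
(((())(())())P)P => (((())(())())())P   [P -> ( )]
(((())(())())())P => (((())(())())())()   [P -> ( )]

P => (P)P => ((P)P)P => (((P)P)P)P => (((())P)P)P => (((())(P)P)P)P => (((())(())P)P)P => (((())(())())P)P => (((())(())())())P => (((())(())())())()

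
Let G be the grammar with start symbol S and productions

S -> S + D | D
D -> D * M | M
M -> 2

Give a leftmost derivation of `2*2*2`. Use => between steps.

S => D => D*M => D*M*M => M*M*M => 2*M*M => 2*2*M => 2*2*2

S => D   [S -> D]
D => D*M   [D -> D * M]
D*M => D*M*M   [D -> D * M]
D*M*M => M*M*M   [D -> M]
M*M*M => 2*M*M   [M -> 2]
2*M*M => 2*2*M   [M -> 2]
2*2*M => 2*2*2   [M -> 2]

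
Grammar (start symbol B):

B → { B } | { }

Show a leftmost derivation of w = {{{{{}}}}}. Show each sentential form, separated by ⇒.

B ⇒ {B} ⇒ {{B}} ⇒ {{{B}}} ⇒ {{{{B}}}} ⇒ {{{{{}}}}}

B ⇒ {B}   [B → { B }]
{B} ⇒ {{B}}   [B → { B }]
{{B}} ⇒ {{{B}}}   [B → { B }]
{{{B}}} ⇒ {{{{B}}}}   [B → { B }]
{{{{B}}}} ⇒ {{{{{}}}}}   [B → { }]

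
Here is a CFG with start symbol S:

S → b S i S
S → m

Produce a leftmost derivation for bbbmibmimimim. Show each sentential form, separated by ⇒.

S ⇒ bSiS ⇒ bbSiSiS ⇒ bbbSiSiSiS ⇒ bbbmiSiSiS ⇒ bbbmibSiSiSiS ⇒ bbbmibmiSiSiS ⇒ bbbmibmimiSiS ⇒ bbbmibmimimiS ⇒ bbbmibmimimim

S ⇒ bSiS   [S → b S i S]
bSiS ⇒ bbSiSiS   [S → b S i S]
bbSiSiS ⇒ bbbSiSiSiS   [S → b S i S]
bbbSiSiSiS ⇒ bbbmiSiSiS   [S → m]
bbbmiSiSiS ⇒ bbbmibSiSiSiS   [S → b S i S]
bbbmibSiSiSiS ⇒ bbbmibmiSiSiS   [S → m]
bbbmibmiSiSiS ⇒ bbbmibmimiSiS   [S → m]
bbbmibmimiSiS ⇒ bbbmibmimimiS   [S → m]
bbbmibmimimiS ⇒ bbbmibmimimim   [S → m]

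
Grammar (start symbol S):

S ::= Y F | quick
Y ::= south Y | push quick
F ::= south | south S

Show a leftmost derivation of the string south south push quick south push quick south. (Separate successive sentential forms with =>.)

S => Y F   [S ::= Y F]
Y F => south Y F   [Y ::= south Y]
south Y F => south south Y F   [Y ::= south Y]
south south Y F => south south push quick F   [Y ::= push quick]
south south push quick F => south south push quick south S   [F ::= south S]
south south push quick south S => south south push quick south Y F   [S ::= Y F]
south south push quick south Y F => south south push quick south push quick F   [Y ::= push quick]
south south push quick south push quick F => south south push quick south push quick south   [F ::= south]

S => Y F => south Y F => south south Y F => south south push quick F => south south push quick south S => south south push quick south Y F => south south push quick south push quick F => south south push quick south push quick south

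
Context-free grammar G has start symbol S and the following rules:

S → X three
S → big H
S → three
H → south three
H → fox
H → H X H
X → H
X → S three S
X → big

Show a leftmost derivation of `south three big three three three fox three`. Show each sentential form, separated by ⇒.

S ⇒ X three ⇒ H three ⇒ H X H three ⇒ south three X H three ⇒ south three S three S H three ⇒ south three X three three S H three ⇒ south three big three three S H three ⇒ south three big three three three H three ⇒ south three big three three three fox three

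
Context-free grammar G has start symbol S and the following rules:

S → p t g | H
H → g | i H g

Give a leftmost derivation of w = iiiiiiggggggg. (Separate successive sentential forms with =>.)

S => H   [S → H]
H => iHg   [H → i H g]
iHg => iiHgg   [H → i H g]
iiHgg => iiiHggg   [H → i H g]
iiiHggg => iiiiHgggg   [H → i H g]
iiiiHgggg => iiiiiHggggg   [H → i H g]
iiiiiHggggg => iiiiiiHgggggg   [H → i H g]
iiiiiiHgggggg => iiiiiiggggggg   [H → g]

S=>H=>iHg=>iiHgg=>iiiHggg=>iiiiHgggg=>iiiiiHggggg=>iiiiiiHgggggg=>iiiiiiggggggg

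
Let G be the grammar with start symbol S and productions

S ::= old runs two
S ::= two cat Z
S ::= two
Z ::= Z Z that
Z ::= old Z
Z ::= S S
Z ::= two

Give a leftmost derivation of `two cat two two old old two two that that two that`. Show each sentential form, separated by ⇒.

S ⇒ two cat Z ⇒ two cat Z Z that ⇒ two cat Z Z that Z that ⇒ two cat S S Z that Z that ⇒ two cat two S Z that Z that ⇒ two cat two two Z that Z that ⇒ two cat two two old Z that Z that ⇒ two cat two two old Z Z that that Z that ⇒ two cat two two old old Z Z that that Z that ⇒ two cat two two old old two Z that that Z that ⇒ two cat two two old old two two that that Z that ⇒ two cat two two old old two two that that two that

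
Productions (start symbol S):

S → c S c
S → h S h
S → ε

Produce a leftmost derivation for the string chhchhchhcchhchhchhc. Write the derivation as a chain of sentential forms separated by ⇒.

S ⇒ cSc ⇒ chShc ⇒ chhShhc ⇒ chhcSchhc ⇒ chhchShchhc ⇒ chhchhShhchhc ⇒ chhchhcSchhchhc ⇒ chhchhchShchhchhc ⇒ chhchhchhShhchhchhc ⇒ chhchhchhcSchhchhchhc ⇒ chhchhchhcchhchhchhc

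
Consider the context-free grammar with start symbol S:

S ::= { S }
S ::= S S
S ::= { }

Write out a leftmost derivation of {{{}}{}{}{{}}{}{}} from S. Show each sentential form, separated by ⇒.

S ⇒ {S} ⇒ {SS} ⇒ {SSS} ⇒ {SSSS} ⇒ {SSSSS} ⇒ {SSSSSS} ⇒ {{S}SSSSS} ⇒ {{{}}SSSSS} ⇒ {{{}}{}SSSS} ⇒ {{{}}{}{}SSS} ⇒ {{{}}{}{}{S}SS} ⇒ {{{}}{}{}{{}}SS} ⇒ {{{}}{}{}{{}}{}S} ⇒ {{{}}{}{}{{}}{}{}}

S ⇒ {S}   [S ::= { S }]
{S} ⇒ {SS}   [S ::= S S]
{SS} ⇒ {SSS}   [S ::= S S]
{SSS} ⇒ {SSSS}   [S ::= S S]
{SSSS} ⇒ {SSSSS}   [S ::= S S]
{SSSSS} ⇒ {SSSSSS}   [S ::= S S]
{SSSSSS} ⇒ {{S}SSSSS}   [S ::= { S }]
{{S}SSSSS} ⇒ {{{}}SSSSS}   [S ::= { }]
{{{}}SSSSS} ⇒ {{{}}{}SSSS}   [S ::= { }]
{{{}}{}SSSS} ⇒ {{{}}{}{}SSS}   [S ::= { }]
{{{}}{}{}SSS} ⇒ {{{}}{}{}{S}SS}   [S ::= { S }]
{{{}}{}{}{S}SS} ⇒ {{{}}{}{}{{}}SS}   [S ::= { }]
{{{}}{}{}{{}}SS} ⇒ {{{}}{}{}{{}}{}S}   [S ::= { }]
{{{}}{}{}{{}}{}S} ⇒ {{{}}{}{}{{}}{}{}}   [S ::= { }]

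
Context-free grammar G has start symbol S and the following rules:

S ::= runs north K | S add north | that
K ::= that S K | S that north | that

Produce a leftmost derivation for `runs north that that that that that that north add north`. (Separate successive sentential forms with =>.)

S => S add north => runs north K add north => runs north that S K add north => runs north that that K add north => runs north that that that S K add north => runs north that that that that K add north => runs north that that that that S that north add north => runs north that that that that that that north add north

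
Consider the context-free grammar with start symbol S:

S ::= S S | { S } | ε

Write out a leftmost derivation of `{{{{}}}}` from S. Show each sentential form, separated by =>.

S => SS => {S}S => {{S}}S => {{SS}}S => {{{S}S}}S => {{{{S}}S}}S => {{{{}}S}}S => {{{{}}}}S => {{{{}}}}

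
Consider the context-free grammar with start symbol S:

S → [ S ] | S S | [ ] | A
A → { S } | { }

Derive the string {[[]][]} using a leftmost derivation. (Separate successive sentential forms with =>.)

S => A   [S → A]
A => {S}   [A → { S }]
{S} => {SS}   [S → S S]
{SS} => {[S]S}   [S → [ S ]]
{[S]S} => {[[]]S}   [S → [ ]]
{[[]]S} => {[[]][]}   [S → [ ]]

S => A => {S} => {SS} => {[S]S} => {[[]]S} => {[[]][]}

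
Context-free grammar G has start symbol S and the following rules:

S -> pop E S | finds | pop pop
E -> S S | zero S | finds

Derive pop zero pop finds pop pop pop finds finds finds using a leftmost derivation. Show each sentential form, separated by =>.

S => pop E S => pop zero S S => pop zero pop E S S => pop zero pop S S S S => pop zero pop finds S S S => pop zero pop finds pop pop S S => pop zero pop finds pop pop pop E S S => pop zero pop finds pop pop pop finds S S => pop zero pop finds pop pop pop finds finds S => pop zero pop finds pop pop pop finds finds finds

S => pop E S   [S -> pop E S]
pop E S => pop zero S S   [E -> zero S]
pop zero S S => pop zero pop E S S   [S -> pop E S]
pop zero pop E S S => pop zero pop S S S S   [E -> S S]
pop zero pop S S S S => pop zero pop finds S S S   [S -> finds]
pop zero pop finds S S S => pop zero pop finds pop pop S S   [S -> pop pop]
pop zero pop finds pop pop S S => pop zero pop finds pop pop pop E S S   [S -> pop E S]
pop zero pop finds pop pop pop E S S => pop zero pop finds pop pop pop finds S S   [E -> finds]
pop zero pop finds pop pop pop finds S S => pop zero pop finds pop pop pop finds finds S   [S -> finds]
pop zero pop finds pop pop pop finds finds S => pop zero pop finds pop pop pop finds finds finds   [S -> finds]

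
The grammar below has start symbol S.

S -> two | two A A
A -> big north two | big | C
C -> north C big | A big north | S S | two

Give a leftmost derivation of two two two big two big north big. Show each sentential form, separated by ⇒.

S ⇒ two A A ⇒ two C A ⇒ two S S A ⇒ two two S A ⇒ two two two A A A ⇒ two two two big A A ⇒ two two two big C A ⇒ two two two big A big north A ⇒ two two two big C big north A ⇒ two two two big two big north A ⇒ two two two big two big north big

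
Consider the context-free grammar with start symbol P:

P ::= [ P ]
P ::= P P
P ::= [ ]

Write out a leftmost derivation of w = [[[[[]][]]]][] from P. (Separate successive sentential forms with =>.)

P => PP   [P ::= P P]
PP => [P]P   [P ::= [ P ]]
[P]P => [[P]]P   [P ::= [ P ]]
[[P]]P => [[[P]]]P   [P ::= [ P ]]
[[[P]]]P => [[[PP]]]P   [P ::= P P]
[[[PP]]]P => [[[[P]P]]]P   [P ::= [ P ]]
[[[[P]P]]]P => [[[[[]]P]]]P   [P ::= [ ]]
[[[[[]]P]]]P => [[[[[]][]]]]P   [P ::= [ ]]
[[[[[]][]]]]P => [[[[[]][]]]][]   [P ::= [ ]]

P => PP => [P]P => [[P]]P => [[[P]]]P => [[[PP]]]P => [[[[P]P]]]P => [[[[[]]P]]]P => [[[[[]][]]]]P => [[[[[]][]]]][]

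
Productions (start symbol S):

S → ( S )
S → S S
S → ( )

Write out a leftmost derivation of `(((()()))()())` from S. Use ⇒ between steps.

S ⇒ (S)   [S → ( S )]
(S) ⇒ (SS)   [S → S S]
(SS) ⇒ (SSS)   [S → S S]
(SSS) ⇒ ((S)SS)   [S → ( S )]
((S)SS) ⇒ (((S))SS)   [S → ( S )]
(((S))SS) ⇒ (((SS))SS)   [S → S S]
(((SS))SS) ⇒ (((()S))SS)   [S → ( )]
(((()S))SS) ⇒ (((()()))SS)   [S → ( )]
(((()()))SS) ⇒ (((()()))()S)   [S → ( )]
(((()()))()S) ⇒ (((()()))()())   [S → ( )]

S ⇒ (S) ⇒ (SS) ⇒ (SSS) ⇒ ((S)SS) ⇒ (((S))SS) ⇒ (((SS))SS) ⇒ (((()S))SS) ⇒ (((()()))SS) ⇒ (((()()))()S) ⇒ (((()()))()())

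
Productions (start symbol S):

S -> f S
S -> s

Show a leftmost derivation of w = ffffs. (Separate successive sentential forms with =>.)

S => fS => ffS => fffS => ffffS => ffffs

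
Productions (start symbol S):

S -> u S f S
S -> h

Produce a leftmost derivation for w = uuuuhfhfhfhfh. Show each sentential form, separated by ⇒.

S ⇒ uSfS   [S -> u S f S]
uSfS ⇒ uuSfSfS   [S -> u S f S]
uuSfSfS ⇒ uuuSfSfSfS   [S -> u S f S]
uuuSfSfSfS ⇒ uuuuSfSfSfSfS   [S -> u S f S]
uuuuSfSfSfSfS ⇒ uuuuhfSfSfSfS   [S -> h]
uuuuhfSfSfSfS ⇒ uuuuhfhfSfSfS   [S -> h]
uuuuhfhfSfSfS ⇒ uuuuhfhfhfSfS   [S -> h]
uuuuhfhfhfSfS ⇒ uuuuhfhfhfhfS   [S -> h]
uuuuhfhfhfhfS ⇒ uuuuhfhfhfhfh   [S -> h]

S ⇒ uSfS ⇒ uuSfSfS ⇒ uuuSfSfSfS ⇒ uuuuSfSfSfSfS ⇒ uuuuhfSfSfSfS ⇒ uuuuhfhfSfSfS ⇒ uuuuhfhfhfSfS ⇒ uuuuhfhfhfhfS ⇒ uuuuhfhfhfhfh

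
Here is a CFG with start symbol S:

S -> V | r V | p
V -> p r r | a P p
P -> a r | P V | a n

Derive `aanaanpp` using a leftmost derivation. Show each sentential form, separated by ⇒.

S ⇒ V ⇒ aPp ⇒ aPVp ⇒ aanVp ⇒ aanaPpp ⇒ aanaanpp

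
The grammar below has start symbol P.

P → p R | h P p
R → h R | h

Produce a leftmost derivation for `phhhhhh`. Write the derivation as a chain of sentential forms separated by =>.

P=>pR=>phR=>phhR=>phhhR=>phhhhR=>phhhhhR=>phhhhhh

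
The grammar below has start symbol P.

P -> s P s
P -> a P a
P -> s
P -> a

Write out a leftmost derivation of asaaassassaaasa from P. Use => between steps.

P=>aPa=>asPsa=>asaPasa=>asaaPaasa=>asaaaPaaasa=>asaaasPsaaasa=>asaaassPssaaasa=>asaaassassaaasa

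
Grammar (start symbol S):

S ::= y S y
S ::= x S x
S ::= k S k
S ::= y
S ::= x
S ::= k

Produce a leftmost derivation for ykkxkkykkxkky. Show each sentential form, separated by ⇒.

S ⇒ ySy   [S ::= y S y]
ySy ⇒ ykSky   [S ::= k S k]
ykSky ⇒ ykkSkky   [S ::= k S k]
ykkSkky ⇒ ykkxSxkky   [S ::= x S x]
ykkxSxkky ⇒ ykkxkSkxkky   [S ::= k S k]
ykkxkSkxkky ⇒ ykkxkkSkkxkky   [S ::= k S k]
ykkxkkSkkxkky ⇒ ykkxkkykkxkky   [S ::= y]

S ⇒ ySy ⇒ ykSky ⇒ ykkSkky ⇒ ykkxSxkky ⇒ ykkxkSkxkky ⇒ ykkxkkSkkxkky ⇒ ykkxkkykkxkky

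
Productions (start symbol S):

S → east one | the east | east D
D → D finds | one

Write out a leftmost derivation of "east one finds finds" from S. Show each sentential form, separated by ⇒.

S ⇒ east D   [S → east D]
east D ⇒ east D finds   [D → D finds]
east D finds ⇒ east D finds finds   [D → D finds]
east D finds finds ⇒ east one finds finds   [D → one]

S ⇒ east D ⇒ east D finds ⇒ east D finds finds ⇒ east one finds finds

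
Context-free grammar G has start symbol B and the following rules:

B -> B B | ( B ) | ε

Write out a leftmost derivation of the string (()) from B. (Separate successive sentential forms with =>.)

B=>BB=>BBB=>(B)BB=>(BB)BB=>((B)B)BB=>(()B)BB=>(())BB=>(())B=>(())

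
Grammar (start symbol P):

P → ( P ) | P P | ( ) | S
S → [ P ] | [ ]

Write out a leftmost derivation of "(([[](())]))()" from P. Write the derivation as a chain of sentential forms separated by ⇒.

P⇒PP⇒(P)P⇒((P))P⇒((S))P⇒(([P]))P⇒(([PP]))P⇒(([SP]))P⇒(([[]P]))P⇒(([[](P)]))P⇒(([[](())]))P⇒(([[](())]))()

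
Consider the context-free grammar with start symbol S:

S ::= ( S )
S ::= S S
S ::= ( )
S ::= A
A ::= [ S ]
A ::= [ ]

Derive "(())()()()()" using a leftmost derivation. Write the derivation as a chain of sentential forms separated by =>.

S => SS => SSS => SSSS => SSSSS => (S)SSSS => (())SSSS => (())()SSS => (())()()SS => (())()()()S => (())()()()()

S => SS   [S ::= S S]
SS => SSS   [S ::= S S]
SSS => SSSS   [S ::= S S]
SSSS => SSSSS   [S ::= S S]
SSSSS => (S)SSSS   [S ::= ( S )]
(S)SSSS => (())SSSS   [S ::= ( )]
(())SSSS => (())()SSS   [S ::= ( )]
(())()SSS => (())()()SS   [S ::= ( )]
(())()()SS => (())()()()S   [S ::= ( )]
(())()()()S => (())()()()()   [S ::= ( )]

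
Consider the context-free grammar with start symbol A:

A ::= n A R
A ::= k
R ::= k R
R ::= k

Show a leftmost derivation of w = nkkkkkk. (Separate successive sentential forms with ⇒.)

A⇒nAR⇒nkR⇒nkkR⇒nkkkR⇒nkkkkR⇒nkkkkkR⇒nkkkkkk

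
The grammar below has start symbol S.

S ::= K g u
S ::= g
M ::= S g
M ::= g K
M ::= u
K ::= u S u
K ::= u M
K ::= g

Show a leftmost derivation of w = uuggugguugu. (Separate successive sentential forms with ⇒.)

S ⇒ Kgu ⇒ uSugu ⇒ uKguugu ⇒ uuMguugu ⇒ uuSgguugu ⇒ uuKgugguugu ⇒ uuggugguugu

S ⇒ Kgu   [S ::= K g u]
Kgu ⇒ uSugu   [K ::= u S u]
uSugu ⇒ uKguugu   [S ::= K g u]
uKguugu ⇒ uuMguugu   [K ::= u M]
uuMguugu ⇒ uuSgguugu   [M ::= S g]
uuSgguugu ⇒ uuKgugguugu   [S ::= K g u]
uuKgugguugu ⇒ uuggugguugu   [K ::= g]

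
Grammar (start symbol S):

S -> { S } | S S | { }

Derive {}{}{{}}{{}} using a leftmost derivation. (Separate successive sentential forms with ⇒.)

S ⇒ SS ⇒ SSS ⇒ {}SS ⇒ {}{}S ⇒ {}{}SS ⇒ {}{}{S}S ⇒ {}{}{{}}S ⇒ {}{}{{}}{S} ⇒ {}{}{{}}{{}}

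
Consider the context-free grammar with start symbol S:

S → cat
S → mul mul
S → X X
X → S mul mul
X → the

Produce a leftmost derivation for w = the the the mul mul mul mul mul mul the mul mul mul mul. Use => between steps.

S => X X => the X => the S mul mul => the X X mul mul => the the X mul mul => the the S mul mul mul mul => the the X X mul mul mul mul => the the S mul mul X mul mul mul mul => the the X X mul mul X mul mul mul mul => the the the X mul mul X mul mul mul mul => the the the S mul mul mul mul X mul mul mul mul => the the the mul mul mul mul mul mul X mul mul mul mul => the the the mul mul mul mul mul mul the mul mul mul mul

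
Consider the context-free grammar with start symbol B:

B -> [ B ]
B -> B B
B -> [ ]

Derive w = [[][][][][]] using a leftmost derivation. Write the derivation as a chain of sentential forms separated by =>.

B=>[B]=>[BB]=>[BBB]=>[BBBB]=>[BBBBB]=>[[]BBBB]=>[[][]BBB]=>[[][][]BB]=>[[][][][]B]=>[[][][][][]]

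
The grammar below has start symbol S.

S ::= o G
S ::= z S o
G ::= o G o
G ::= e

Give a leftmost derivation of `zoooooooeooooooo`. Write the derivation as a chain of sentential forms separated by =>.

S=>zSo=>zoGo=>zooGoo=>zoooGooo=>zooooGoooo=>zoooooGooooo=>zooooooGoooooo=>zoooooooGooooooo=>zoooooooeooooooo

S => zSo   [S ::= z S o]
zSo => zoGo   [S ::= o G]
zoGo => zooGoo   [G ::= o G o]
zooGoo => zoooGooo   [G ::= o G o]
zoooGooo => zooooGoooo   [G ::= o G o]
zooooGoooo => zoooooGooooo   [G ::= o G o]
zoooooGooooo => zooooooGoooooo   [G ::= o G o]
zooooooGoooooo => zoooooooGooooooo   [G ::= o G o]
zoooooooGooooooo => zoooooooeooooooo   [G ::= e]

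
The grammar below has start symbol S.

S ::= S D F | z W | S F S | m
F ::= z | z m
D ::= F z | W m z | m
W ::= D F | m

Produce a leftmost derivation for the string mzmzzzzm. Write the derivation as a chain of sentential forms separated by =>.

S => SFS   [S ::= S F S]
SFS => mFS   [S ::= m]
mFS => mzmS   [F ::= z m]
mzmS => mzmzW   [S ::= z W]
mzmzW => mzmzDF   [W ::= D F]
mzmzDF => mzmzFzF   [D ::= F z]
mzmzFzF => mzmzzzF   [F ::= z]
mzmzzzF => mzmzzzzm   [F ::= z m]

S => SFS => mFS => mzmS => mzmzW => mzmzDF => mzmzFzF => mzmzzzF => mzmzzzzm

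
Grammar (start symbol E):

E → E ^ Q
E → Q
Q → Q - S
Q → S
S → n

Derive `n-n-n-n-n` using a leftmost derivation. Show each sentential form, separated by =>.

E => Q => Q-S => Q-S-S => Q-S-S-S => Q-S-S-S-S => S-S-S-S-S => n-S-S-S-S => n-n-S-S-S => n-n-n-S-S => n-n-n-n-S => n-n-n-n-n

E => Q   [E → Q]
Q => Q-S   [Q → Q - S]
Q-S => Q-S-S   [Q → Q - S]
Q-S-S => Q-S-S-S   [Q → Q - S]
Q-S-S-S => Q-S-S-S-S   [Q → Q - S]
Q-S-S-S-S => S-S-S-S-S   [Q → S]
S-S-S-S-S => n-S-S-S-S   [S → n]
n-S-S-S-S => n-n-S-S-S   [S → n]
n-n-S-S-S => n-n-n-S-S   [S → n]
n-n-n-S-S => n-n-n-n-S   [S → n]
n-n-n-n-S => n-n-n-n-n   [S → n]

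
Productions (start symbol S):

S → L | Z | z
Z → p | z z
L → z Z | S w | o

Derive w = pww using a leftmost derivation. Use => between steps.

S => L => Sw => Lw => Sww => Zww => pww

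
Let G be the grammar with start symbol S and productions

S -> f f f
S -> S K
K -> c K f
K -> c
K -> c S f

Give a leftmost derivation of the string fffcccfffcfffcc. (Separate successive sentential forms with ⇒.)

S ⇒ SK   [S -> S K]
SK ⇒ SKK   [S -> S K]
SKK ⇒ SKKK   [S -> S K]
SKKK ⇒ fffKKK   [S -> f f f]
fffKKK ⇒ fffcKfKK   [K -> c K f]
fffcKfKK ⇒ fffccKffKK   [K -> c K f]
fffccKffKK ⇒ fffcccSfffKK   [K -> c S f]
fffcccSfffKK ⇒ fffcccSKfffKK   [S -> S K]
fffcccSKfffKK ⇒ fffcccfffKfffKK   [S -> f f f]
fffcccfffKfffKK ⇒ fffcccfffcfffKK   [K -> c]
fffcccfffcfffKK ⇒ fffcccfffcfffcK   [K -> c]
fffcccfffcfffcK ⇒ fffcccfffcfffcc   [K -> c]

S ⇒ SK ⇒ SKK ⇒ SKKK ⇒ fffKKK ⇒ fffcKfKK ⇒ fffccKffKK ⇒ fffcccSfffKK ⇒ fffcccSKfffKK ⇒ fffcccfffKfffKK ⇒ fffcccfffcfffKK ⇒ fffcccfffcfffcK ⇒ fffcccfffcfffcc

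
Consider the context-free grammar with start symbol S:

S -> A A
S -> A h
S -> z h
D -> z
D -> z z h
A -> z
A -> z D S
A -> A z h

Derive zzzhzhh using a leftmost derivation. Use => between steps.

S => Ah   [S -> A h]
Ah => Azhh   [A -> A z h]
Azhh => zDSzhh   [A -> z D S]
zDSzhh => zzSzhh   [D -> z]
zzSzhh => zzAhzhh   [S -> A h]
zzAhzhh => zzzhzhh   [A -> z]

S=>Ah=>Azhh=>zDSzhh=>zzSzhh=>zzAhzhh=>zzzhzhh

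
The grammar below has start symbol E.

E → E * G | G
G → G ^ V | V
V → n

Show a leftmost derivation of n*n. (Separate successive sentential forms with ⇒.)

E ⇒ E*G   [E → E * G]
E*G ⇒ G*G   [E → G]
G*G ⇒ V*G   [G → V]
V*G ⇒ n*G   [V → n]
n*G ⇒ n*V   [G → V]
n*V ⇒ n*n   [V → n]

E ⇒ E*G ⇒ G*G ⇒ V*G ⇒ n*G ⇒ n*V ⇒ n*n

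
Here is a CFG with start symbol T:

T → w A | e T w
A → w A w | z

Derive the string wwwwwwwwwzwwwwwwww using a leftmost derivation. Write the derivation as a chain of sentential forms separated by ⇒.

T ⇒ wA   [T → w A]
wA ⇒ wwAw   [A → w A w]
wwAw ⇒ wwwAww   [A → w A w]
wwwAww ⇒ wwwwAwww   [A → w A w]
wwwwAwww ⇒ wwwwwAwwww   [A → w A w]
wwwwwAwwww ⇒ wwwwwwAwwwww   [A → w A w]
wwwwwwAwwwww ⇒ wwwwwwwAwwwwww   [A → w A w]
wwwwwwwAwwwwww ⇒ wwwwwwwwAwwwwwww   [A → w A w]
wwwwwwwwAwwwwwww ⇒ wwwwwwwwwAwwwwwwww   [A → w A w]
wwwwwwwwwAwwwwwwww ⇒ wwwwwwwwwzwwwwwwww   [A → z]

T ⇒ wA ⇒ wwAw ⇒ wwwAww ⇒ wwwwAwww ⇒ wwwwwAwwww ⇒ wwwwwwAwwwww ⇒ wwwwwwwAwwwwww ⇒ wwwwwwwwAwwwwwww ⇒ wwwwwwwwwAwwwwwwww ⇒ wwwwwwwwwzwwwwwwww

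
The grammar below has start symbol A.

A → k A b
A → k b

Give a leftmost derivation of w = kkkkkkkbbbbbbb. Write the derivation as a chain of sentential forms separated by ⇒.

A⇒kAb⇒kkAbb⇒kkkAbbb⇒kkkkAbbbb⇒kkkkkAbbbbb⇒kkkkkkAbbbbbb⇒kkkkkkkbbbbbbb

A ⇒ kAb   [A → k A b]
kAb ⇒ kkAbb   [A → k A b]
kkAbb ⇒ kkkAbbb   [A → k A b]
kkkAbbb ⇒ kkkkAbbbb   [A → k A b]
kkkkAbbbb ⇒ kkkkkAbbbbb   [A → k A b]
kkkkkAbbbbb ⇒ kkkkkkAbbbbbb   [A → k A b]
kkkkkkAbbbbbb ⇒ kkkkkkkbbbbbbb   [A → k b]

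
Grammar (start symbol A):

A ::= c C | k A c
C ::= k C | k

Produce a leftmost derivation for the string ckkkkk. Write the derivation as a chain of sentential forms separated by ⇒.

A⇒cC⇒ckC⇒ckkC⇒ckkkC⇒ckkkkC⇒ckkkkk

A ⇒ cC   [A ::= c C]
cC ⇒ ckC   [C ::= k C]
ckC ⇒ ckkC   [C ::= k C]
ckkC ⇒ ckkkC   [C ::= k C]
ckkkC ⇒ ckkkkC   [C ::= k C]
ckkkkC ⇒ ckkkkk   [C ::= k]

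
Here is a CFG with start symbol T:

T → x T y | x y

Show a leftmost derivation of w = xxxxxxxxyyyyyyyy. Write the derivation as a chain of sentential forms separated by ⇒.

T ⇒ xTy ⇒ xxTyy ⇒ xxxTyyy ⇒ xxxxTyyyy ⇒ xxxxxTyyyyy ⇒ xxxxxxTyyyyyy ⇒ xxxxxxxTyyyyyyy ⇒ xxxxxxxxyyyyyyyy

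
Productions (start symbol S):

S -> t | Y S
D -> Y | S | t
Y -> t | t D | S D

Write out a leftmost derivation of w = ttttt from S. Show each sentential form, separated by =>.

S => YS => SDS => tDS => tYS => ttDS => ttYS => ttSDS => tttDS => ttttS => ttttt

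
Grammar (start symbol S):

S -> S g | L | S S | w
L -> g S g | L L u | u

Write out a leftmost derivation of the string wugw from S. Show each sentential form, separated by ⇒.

S⇒SS⇒wS⇒wSS⇒wSgS⇒wLgS⇒wugS⇒wugw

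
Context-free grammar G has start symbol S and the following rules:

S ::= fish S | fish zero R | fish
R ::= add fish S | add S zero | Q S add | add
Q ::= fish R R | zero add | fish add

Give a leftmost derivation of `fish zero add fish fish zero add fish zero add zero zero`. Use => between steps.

S => fish zero R => fish zero add S zero => fish zero add fish S zero => fish zero add fish fish zero R zero => fish zero add fish fish zero add S zero zero => fish zero add fish fish zero add fish zero R zero zero => fish zero add fish fish zero add fish zero add zero zero

S => fish zero R   [S ::= fish zero R]
fish zero R => fish zero add S zero   [R ::= add S zero]
fish zero add S zero => fish zero add fish S zero   [S ::= fish S]
fish zero add fish S zero => fish zero add fish fish zero R zero   [S ::= fish zero R]
fish zero add fish fish zero R zero => fish zero add fish fish zero add S zero zero   [R ::= add S zero]
fish zero add fish fish zero add S zero zero => fish zero add fish fish zero add fish zero R zero zero   [S ::= fish zero R]
fish zero add fish fish zero add fish zero R zero zero => fish zero add fish fish zero add fish zero add zero zero   [R ::= add]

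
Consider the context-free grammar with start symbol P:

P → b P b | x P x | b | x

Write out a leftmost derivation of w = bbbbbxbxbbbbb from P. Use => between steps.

P => bPb   [P → b P b]
bPb => bbPbb   [P → b P b]
bbPbb => bbbPbbb   [P → b P b]
bbbPbbb => bbbbPbbbb   [P → b P b]
bbbbPbbbb => bbbbbPbbbbb   [P → b P b]
bbbbbPbbbbb => bbbbbxPxbbbbb   [P → x P x]
bbbbbxPxbbbbb => bbbbbxbxbbbbb   [P → b]

P => bPb => bbPbb => bbbPbbb => bbbbPbbbb => bbbbbPbbbbb => bbbbbxPxbbbbb => bbbbbxbxbbbbb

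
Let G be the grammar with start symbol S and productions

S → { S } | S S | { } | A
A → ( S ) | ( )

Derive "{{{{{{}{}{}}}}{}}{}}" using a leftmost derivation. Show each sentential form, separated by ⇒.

S ⇒ {S} ⇒ {SS} ⇒ {{S}S} ⇒ {{SS}S} ⇒ {{{S}S}S} ⇒ {{{{S}}S}S} ⇒ {{{{{S}}}S}S} ⇒ {{{{{SS}}}S}S} ⇒ {{{{{SSS}}}S}S} ⇒ {{{{{{}SS}}}S}S} ⇒ {{{{{{}{}S}}}S}S} ⇒ {{{{{{}{}{}}}}S}S} ⇒ {{{{{{}{}{}}}}{}}S} ⇒ {{{{{{}{}{}}}}{}}{}}

S ⇒ {S}   [S → { S }]
{S} ⇒ {SS}   [S → S S]
{SS} ⇒ {{S}S}   [S → { S }]
{{S}S} ⇒ {{SS}S}   [S → S S]
{{SS}S} ⇒ {{{S}S}S}   [S → { S }]
{{{S}S}S} ⇒ {{{{S}}S}S}   [S → { S }]
{{{{S}}S}S} ⇒ {{{{{S}}}S}S}   [S → { S }]
{{{{{S}}}S}S} ⇒ {{{{{SS}}}S}S}   [S → S S]
{{{{{SS}}}S}S} ⇒ {{{{{SSS}}}S}S}   [S → S S]
{{{{{SSS}}}S}S} ⇒ {{{{{{}SS}}}S}S}   [S → { }]
{{{{{{}SS}}}S}S} ⇒ {{{{{{}{}S}}}S}S}   [S → { }]
{{{{{{}{}S}}}S}S} ⇒ {{{{{{}{}{}}}}S}S}   [S → { }]
{{{{{{}{}{}}}}S}S} ⇒ {{{{{{}{}{}}}}{}}S}   [S → { }]
{{{{{{}{}{}}}}{}}S} ⇒ {{{{{{}{}{}}}}{}}{}}   [S → { }]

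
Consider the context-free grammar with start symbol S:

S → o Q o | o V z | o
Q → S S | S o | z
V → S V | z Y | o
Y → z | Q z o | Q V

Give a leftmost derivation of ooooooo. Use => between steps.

S => oQo   [S → o Q o]
oQo => oSSo   [Q → S S]
oSSo => ooQoSo   [S → o Q o]
ooQoSo => ooSooSo   [Q → S o]
ooSooSo => oooooSo   [S → o]
oooooSo => ooooooo   [S → o]

S => oQo => oSSo => ooQoSo => ooSooSo => oooooSo => ooooooo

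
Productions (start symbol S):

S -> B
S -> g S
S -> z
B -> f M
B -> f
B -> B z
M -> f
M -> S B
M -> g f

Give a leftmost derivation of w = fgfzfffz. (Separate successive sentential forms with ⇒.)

S ⇒ B   [S -> B]
B ⇒ Bz   [B -> B z]
Bz ⇒ fMz   [B -> f M]
fMz ⇒ fSBz   [M -> S B]
fSBz ⇒ fgSBz   [S -> g S]
fgSBz ⇒ fgBBz   [S -> B]
fgBBz ⇒ fgfMBz   [B -> f M]
fgfMBz ⇒ fgfSBBz   [M -> S B]
fgfSBBz ⇒ fgfzBBz   [S -> z]
fgfzBBz ⇒ fgfzfBz   [B -> f]
fgfzfBz ⇒ fgfzffMz   [B -> f M]
fgfzffMz ⇒ fgfzfffz   [M -> f]

S ⇒ B ⇒ Bz ⇒ fMz ⇒ fSBz ⇒ fgSBz ⇒ fgBBz ⇒ fgfMBz ⇒ fgfSBBz ⇒ fgfzBBz ⇒ fgfzfBz ⇒ fgfzffMz ⇒ fgfzfffz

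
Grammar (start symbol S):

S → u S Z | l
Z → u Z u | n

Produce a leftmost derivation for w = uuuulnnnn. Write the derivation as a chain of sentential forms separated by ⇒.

S ⇒ uSZ   [S → u S Z]
uSZ ⇒ uuSZZ   [S → u S Z]
uuSZZ ⇒ uuuSZZZ   [S → u S Z]
uuuSZZZ ⇒ uuuuSZZZZ   [S → u S Z]
uuuuSZZZZ ⇒ uuuulZZZZ   [S → l]
uuuulZZZZ ⇒ uuuulnZZZ   [Z → n]
uuuulnZZZ ⇒ uuuulnnZZ   [Z → n]
uuuulnnZZ ⇒ uuuulnnnZ   [Z → n]
uuuulnnnZ ⇒ uuuulnnnn   [Z → n]

S⇒uSZ⇒uuSZZ⇒uuuSZZZ⇒uuuuSZZZZ⇒uuuulZZZZ⇒uuuulnZZZ⇒uuuulnnZZ⇒uuuulnnnZ⇒uuuulnnnn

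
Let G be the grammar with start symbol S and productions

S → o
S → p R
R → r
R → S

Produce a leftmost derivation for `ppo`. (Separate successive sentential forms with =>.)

S => pR   [S → p R]
pR => pS   [R → S]
pS => ppR   [S → p R]
ppR => ppS   [R → S]
ppS => ppo   [S → o]

S => pR => pS => ppR => ppS => ppo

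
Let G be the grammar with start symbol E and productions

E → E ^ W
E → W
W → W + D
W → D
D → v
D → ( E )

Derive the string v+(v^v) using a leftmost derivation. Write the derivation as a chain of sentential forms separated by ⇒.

E ⇒ W ⇒ W+D ⇒ D+D ⇒ v+D ⇒ v+(E) ⇒ v+(E^W) ⇒ v+(W^W) ⇒ v+(D^W) ⇒ v+(v^W) ⇒ v+(v^D) ⇒ v+(v^v)

E ⇒ W   [E → W]
W ⇒ W+D   [W → W + D]
W+D ⇒ D+D   [W → D]
D+D ⇒ v+D   [D → v]
v+D ⇒ v+(E)   [D → ( E )]
v+(E) ⇒ v+(E^W)   [E → E ^ W]
v+(E^W) ⇒ v+(W^W)   [E → W]
v+(W^W) ⇒ v+(D^W)   [W → D]
v+(D^W) ⇒ v+(v^W)   [D → v]
v+(v^W) ⇒ v+(v^D)   [W → D]
v+(v^D) ⇒ v+(v^v)   [D → v]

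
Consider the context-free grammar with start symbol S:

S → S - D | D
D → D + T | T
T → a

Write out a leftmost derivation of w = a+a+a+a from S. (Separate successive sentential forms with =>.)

S => D   [S → D]
D => D+T   [D → D + T]
D+T => D+T+T   [D → D + T]
D+T+T => D+T+T+T   [D → D + T]
D+T+T+T => T+T+T+T   [D → T]
T+T+T+T => a+T+T+T   [T → a]
a+T+T+T => a+a+T+T   [T → a]
a+a+T+T => a+a+a+T   [T → a]
a+a+a+T => a+a+a+a   [T → a]

S => D => D+T => D+T+T => D+T+T+T => T+T+T+T => a+T+T+T => a+a+T+T => a+a+a+T => a+a+a+a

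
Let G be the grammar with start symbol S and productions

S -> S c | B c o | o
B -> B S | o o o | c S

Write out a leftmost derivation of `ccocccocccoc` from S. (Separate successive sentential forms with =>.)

S => Sc   [S -> S c]
Sc => Bcoc   [S -> B c o]
Bcoc => cScoc   [B -> c S]
cScoc => cSccoc   [S -> S c]
cSccoc => cScccoc   [S -> S c]
cScccoc => cBcocccoc   [S -> B c o]
cBcocccoc => ccScocccoc   [B -> c S]
ccScocccoc => ccSccocccoc   [S -> S c]
ccSccocccoc => ccScccocccoc   [S -> S c]
ccScccocccoc => ccocccocccoc   [S -> o]

S => Sc => Bcoc => cScoc => cSccoc => cScccoc => cBcocccoc => ccScocccoc => ccSccocccoc => ccScccocccoc => ccocccocccoc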